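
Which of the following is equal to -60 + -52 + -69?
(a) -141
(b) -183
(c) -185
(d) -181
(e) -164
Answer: d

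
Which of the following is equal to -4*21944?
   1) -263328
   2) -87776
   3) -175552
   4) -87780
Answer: 2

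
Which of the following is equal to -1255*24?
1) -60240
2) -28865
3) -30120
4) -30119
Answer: 3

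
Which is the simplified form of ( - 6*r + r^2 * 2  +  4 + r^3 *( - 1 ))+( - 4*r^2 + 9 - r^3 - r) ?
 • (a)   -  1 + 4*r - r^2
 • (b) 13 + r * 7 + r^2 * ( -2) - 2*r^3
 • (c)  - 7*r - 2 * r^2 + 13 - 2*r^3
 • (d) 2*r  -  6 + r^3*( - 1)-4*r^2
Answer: c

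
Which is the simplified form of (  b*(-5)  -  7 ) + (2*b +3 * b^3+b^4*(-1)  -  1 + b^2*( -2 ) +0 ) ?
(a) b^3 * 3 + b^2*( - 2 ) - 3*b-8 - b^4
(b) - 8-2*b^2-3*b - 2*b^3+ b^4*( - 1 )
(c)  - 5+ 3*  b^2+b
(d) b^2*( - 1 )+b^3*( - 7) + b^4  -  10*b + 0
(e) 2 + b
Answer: a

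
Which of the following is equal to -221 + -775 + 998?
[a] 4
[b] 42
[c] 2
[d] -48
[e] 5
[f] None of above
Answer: c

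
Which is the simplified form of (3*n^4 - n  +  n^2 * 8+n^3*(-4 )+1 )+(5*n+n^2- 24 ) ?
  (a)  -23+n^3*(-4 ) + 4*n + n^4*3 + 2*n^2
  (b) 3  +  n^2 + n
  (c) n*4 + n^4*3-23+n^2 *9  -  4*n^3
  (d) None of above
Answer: c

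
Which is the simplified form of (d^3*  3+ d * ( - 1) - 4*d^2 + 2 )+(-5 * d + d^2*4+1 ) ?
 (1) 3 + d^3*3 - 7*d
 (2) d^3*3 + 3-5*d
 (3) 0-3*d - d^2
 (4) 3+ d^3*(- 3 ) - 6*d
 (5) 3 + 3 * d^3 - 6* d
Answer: 5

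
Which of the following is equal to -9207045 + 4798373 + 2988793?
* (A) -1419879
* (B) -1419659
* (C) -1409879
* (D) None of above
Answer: A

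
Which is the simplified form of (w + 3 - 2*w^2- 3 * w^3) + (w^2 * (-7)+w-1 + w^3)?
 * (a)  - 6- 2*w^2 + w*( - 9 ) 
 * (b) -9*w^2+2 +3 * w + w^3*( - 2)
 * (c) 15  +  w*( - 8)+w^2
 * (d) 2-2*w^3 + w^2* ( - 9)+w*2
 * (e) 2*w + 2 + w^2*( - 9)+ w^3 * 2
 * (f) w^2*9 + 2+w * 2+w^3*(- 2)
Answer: d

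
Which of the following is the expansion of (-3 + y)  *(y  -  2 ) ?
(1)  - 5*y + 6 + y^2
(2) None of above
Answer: 1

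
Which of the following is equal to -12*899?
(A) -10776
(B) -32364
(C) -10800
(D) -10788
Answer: D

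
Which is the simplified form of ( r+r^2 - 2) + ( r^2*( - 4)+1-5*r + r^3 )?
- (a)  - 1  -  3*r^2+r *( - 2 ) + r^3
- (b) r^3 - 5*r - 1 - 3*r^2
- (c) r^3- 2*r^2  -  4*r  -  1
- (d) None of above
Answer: d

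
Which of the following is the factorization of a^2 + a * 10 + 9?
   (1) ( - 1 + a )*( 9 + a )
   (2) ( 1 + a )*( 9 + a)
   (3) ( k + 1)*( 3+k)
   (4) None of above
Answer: 2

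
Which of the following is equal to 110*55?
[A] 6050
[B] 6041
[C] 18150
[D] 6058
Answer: A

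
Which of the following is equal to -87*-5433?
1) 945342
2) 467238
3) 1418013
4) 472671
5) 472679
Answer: 4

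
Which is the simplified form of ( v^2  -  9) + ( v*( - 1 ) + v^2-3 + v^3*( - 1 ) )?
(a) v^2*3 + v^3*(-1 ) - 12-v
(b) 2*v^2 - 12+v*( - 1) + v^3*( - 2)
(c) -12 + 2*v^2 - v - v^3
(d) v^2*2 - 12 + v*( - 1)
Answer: c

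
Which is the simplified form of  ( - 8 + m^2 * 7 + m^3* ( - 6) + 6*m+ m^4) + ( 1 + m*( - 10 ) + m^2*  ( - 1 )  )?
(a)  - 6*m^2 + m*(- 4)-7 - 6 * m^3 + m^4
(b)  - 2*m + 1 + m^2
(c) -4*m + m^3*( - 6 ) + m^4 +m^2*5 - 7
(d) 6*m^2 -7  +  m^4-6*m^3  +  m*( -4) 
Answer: d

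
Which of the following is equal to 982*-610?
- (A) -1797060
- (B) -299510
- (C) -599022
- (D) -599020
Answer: D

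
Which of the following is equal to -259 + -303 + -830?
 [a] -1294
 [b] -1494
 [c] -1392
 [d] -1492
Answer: c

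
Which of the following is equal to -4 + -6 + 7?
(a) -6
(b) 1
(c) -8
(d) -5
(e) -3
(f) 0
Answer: e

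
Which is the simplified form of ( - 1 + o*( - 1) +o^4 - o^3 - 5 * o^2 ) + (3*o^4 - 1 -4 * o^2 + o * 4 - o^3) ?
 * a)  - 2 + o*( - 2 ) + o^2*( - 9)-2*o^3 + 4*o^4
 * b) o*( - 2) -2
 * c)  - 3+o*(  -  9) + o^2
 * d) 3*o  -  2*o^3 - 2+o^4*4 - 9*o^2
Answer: d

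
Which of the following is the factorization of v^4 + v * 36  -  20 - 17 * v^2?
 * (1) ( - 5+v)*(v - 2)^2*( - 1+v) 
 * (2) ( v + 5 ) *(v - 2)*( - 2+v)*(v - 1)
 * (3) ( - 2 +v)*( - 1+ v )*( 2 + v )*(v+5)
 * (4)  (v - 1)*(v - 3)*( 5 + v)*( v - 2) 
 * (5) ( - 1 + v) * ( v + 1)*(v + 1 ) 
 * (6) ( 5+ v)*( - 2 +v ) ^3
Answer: 2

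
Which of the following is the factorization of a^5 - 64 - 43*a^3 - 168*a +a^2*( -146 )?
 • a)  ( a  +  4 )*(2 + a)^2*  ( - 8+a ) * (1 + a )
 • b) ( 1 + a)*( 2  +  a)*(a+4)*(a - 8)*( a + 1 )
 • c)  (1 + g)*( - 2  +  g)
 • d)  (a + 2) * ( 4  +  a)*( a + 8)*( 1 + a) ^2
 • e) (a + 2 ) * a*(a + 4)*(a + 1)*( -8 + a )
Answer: b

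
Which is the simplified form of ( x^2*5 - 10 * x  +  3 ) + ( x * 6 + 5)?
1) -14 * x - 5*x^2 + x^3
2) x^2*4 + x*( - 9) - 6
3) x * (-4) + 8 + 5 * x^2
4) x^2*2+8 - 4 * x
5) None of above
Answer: 3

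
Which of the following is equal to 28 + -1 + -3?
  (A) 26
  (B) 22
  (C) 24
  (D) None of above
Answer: C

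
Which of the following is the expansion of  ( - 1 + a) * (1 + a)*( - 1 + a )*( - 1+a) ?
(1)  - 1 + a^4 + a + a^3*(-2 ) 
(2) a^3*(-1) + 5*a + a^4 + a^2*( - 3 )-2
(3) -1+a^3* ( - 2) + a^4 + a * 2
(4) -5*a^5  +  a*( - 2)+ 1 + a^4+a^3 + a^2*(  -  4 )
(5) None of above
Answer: 3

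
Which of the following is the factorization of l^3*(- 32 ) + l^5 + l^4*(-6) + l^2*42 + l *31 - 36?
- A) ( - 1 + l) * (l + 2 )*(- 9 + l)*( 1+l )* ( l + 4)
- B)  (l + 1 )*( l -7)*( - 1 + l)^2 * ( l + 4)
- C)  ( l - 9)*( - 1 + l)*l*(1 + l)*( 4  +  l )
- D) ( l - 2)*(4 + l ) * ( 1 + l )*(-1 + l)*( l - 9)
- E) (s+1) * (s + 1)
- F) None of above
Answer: F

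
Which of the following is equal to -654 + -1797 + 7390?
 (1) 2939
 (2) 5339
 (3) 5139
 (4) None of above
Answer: 4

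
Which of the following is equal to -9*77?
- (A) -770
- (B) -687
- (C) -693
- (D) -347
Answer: C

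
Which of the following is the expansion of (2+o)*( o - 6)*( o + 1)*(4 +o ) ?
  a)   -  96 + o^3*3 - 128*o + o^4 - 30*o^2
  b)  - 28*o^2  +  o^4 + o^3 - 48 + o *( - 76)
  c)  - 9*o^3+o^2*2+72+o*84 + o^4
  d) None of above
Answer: b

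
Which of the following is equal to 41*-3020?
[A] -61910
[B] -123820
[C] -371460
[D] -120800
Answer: B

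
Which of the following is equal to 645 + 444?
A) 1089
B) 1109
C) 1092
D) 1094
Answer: A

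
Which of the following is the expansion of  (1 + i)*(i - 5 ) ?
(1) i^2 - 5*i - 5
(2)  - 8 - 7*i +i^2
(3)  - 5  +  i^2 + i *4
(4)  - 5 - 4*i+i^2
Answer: 4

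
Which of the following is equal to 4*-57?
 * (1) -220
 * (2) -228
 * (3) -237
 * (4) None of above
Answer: 2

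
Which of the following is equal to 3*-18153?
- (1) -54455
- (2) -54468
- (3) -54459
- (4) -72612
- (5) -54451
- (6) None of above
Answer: 3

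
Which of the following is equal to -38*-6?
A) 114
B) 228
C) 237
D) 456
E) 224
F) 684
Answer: B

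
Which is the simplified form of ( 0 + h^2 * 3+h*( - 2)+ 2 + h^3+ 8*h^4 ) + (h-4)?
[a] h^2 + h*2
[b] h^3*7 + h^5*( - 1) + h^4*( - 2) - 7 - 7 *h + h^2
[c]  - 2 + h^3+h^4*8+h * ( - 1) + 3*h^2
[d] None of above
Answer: c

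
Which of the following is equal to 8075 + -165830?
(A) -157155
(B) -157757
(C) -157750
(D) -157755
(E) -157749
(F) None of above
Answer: D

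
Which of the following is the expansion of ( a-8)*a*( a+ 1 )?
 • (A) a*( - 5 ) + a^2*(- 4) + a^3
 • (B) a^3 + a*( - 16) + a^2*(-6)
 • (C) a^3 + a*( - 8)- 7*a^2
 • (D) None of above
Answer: C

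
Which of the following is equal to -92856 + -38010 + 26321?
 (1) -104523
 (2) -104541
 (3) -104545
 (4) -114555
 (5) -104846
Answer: 3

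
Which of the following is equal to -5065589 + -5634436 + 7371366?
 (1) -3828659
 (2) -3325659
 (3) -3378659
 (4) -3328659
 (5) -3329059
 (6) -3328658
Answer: 4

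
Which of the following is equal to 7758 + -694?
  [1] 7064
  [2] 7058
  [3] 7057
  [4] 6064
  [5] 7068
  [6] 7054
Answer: 1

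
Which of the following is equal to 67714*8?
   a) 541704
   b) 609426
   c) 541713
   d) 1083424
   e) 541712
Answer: e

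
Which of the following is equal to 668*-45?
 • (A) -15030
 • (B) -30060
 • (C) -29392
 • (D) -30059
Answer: B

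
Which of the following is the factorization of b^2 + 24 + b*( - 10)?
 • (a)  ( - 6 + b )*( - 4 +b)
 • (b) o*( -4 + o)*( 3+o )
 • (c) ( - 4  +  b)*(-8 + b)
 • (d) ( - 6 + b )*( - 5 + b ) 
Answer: a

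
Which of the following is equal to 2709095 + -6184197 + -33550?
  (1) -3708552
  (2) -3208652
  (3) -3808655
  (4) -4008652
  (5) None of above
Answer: 5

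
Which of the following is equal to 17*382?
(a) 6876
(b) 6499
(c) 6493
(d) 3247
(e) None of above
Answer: e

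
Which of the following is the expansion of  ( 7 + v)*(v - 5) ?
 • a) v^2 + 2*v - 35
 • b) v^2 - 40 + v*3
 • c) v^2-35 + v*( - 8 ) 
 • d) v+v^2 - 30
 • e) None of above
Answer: a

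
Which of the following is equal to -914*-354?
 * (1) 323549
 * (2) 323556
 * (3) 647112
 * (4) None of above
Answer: 2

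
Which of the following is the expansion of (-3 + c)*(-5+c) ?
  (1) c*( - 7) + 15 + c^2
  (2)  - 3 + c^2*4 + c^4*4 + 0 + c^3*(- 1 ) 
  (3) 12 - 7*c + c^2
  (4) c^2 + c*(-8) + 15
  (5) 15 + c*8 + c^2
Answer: 4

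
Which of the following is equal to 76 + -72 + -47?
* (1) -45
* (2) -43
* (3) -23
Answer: 2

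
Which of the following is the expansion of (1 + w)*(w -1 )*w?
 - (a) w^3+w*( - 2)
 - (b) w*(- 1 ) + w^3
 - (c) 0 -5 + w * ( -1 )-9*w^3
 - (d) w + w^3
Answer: b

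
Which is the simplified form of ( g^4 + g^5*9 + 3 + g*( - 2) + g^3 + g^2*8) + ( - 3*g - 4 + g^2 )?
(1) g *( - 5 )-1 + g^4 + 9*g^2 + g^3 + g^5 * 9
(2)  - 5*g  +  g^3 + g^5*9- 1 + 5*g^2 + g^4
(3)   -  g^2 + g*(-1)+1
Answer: 1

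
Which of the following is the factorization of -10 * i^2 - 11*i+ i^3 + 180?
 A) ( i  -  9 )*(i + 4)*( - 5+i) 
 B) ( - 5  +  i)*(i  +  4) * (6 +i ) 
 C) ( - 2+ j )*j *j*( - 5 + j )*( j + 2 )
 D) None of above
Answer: A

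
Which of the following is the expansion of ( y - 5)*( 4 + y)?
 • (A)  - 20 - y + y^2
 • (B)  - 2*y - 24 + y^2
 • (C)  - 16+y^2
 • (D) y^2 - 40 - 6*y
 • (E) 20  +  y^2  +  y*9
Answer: A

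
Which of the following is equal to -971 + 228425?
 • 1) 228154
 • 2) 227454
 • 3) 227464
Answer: 2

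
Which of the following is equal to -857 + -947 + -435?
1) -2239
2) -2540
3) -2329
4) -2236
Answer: 1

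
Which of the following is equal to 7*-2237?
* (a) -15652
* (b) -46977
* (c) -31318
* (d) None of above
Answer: d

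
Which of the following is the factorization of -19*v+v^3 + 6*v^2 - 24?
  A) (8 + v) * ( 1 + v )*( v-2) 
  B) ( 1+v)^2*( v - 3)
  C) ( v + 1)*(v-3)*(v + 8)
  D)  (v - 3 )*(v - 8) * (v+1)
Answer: C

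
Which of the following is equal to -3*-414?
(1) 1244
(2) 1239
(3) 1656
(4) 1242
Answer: 4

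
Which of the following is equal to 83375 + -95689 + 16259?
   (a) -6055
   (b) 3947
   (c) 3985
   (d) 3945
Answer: d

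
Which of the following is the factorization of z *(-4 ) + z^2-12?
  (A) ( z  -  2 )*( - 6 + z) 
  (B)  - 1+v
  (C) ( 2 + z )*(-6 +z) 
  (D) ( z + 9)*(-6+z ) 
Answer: C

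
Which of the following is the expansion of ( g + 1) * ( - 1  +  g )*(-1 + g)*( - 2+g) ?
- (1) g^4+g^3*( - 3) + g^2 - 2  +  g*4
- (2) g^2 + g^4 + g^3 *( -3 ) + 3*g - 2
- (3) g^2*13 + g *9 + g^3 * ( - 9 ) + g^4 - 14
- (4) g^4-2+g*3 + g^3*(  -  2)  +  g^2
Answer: 2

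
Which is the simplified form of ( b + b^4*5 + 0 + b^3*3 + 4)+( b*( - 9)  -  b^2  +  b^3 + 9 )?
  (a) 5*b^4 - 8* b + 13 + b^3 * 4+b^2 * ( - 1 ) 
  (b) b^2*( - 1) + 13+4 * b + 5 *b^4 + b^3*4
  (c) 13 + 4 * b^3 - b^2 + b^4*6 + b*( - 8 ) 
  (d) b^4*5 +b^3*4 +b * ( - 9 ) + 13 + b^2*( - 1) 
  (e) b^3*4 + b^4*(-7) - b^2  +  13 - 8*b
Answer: a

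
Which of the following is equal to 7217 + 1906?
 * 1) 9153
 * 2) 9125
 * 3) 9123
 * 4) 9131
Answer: 3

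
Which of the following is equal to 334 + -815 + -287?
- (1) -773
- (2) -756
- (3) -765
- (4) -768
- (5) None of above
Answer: 4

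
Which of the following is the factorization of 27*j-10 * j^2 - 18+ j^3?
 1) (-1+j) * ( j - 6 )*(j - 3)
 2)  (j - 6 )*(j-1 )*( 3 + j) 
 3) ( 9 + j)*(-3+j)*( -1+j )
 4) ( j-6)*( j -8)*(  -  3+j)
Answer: 1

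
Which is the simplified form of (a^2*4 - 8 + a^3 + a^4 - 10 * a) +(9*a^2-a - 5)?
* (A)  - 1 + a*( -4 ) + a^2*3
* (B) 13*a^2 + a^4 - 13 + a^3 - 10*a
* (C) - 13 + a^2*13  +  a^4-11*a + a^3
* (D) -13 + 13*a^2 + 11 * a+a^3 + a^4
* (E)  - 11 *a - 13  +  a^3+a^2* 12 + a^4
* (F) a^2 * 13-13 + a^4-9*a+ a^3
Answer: C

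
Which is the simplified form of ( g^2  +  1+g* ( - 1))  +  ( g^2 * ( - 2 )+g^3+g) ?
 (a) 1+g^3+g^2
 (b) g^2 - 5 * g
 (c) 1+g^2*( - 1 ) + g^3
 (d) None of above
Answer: c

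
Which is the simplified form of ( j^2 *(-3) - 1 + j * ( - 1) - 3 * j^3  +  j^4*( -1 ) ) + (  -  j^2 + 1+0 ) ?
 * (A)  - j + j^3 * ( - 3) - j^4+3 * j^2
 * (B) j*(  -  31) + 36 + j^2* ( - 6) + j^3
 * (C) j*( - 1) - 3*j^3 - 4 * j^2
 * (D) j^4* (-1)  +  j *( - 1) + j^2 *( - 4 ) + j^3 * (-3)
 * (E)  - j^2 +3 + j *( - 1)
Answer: D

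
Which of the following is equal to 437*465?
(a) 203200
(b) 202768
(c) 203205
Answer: c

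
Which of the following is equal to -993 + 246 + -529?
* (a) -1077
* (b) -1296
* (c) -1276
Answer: c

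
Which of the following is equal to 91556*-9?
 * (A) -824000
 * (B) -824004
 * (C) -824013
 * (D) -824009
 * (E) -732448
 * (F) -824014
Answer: B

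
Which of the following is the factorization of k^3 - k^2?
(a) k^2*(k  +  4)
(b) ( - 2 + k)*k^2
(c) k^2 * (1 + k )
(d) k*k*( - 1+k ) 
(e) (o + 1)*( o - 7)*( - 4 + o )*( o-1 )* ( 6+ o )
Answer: d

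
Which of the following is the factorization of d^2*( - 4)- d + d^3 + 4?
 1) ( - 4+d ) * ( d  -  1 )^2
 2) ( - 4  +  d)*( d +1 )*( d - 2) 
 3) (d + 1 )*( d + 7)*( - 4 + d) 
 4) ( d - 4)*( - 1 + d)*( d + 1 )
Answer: 4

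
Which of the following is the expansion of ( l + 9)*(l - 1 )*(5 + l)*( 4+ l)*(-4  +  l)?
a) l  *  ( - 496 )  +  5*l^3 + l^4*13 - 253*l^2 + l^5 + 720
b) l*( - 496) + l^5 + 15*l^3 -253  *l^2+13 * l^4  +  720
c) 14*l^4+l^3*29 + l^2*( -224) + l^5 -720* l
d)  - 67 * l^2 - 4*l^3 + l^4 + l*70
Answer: b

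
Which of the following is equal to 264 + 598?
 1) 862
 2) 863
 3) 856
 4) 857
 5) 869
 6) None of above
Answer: 1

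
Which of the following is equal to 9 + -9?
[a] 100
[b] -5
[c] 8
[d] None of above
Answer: d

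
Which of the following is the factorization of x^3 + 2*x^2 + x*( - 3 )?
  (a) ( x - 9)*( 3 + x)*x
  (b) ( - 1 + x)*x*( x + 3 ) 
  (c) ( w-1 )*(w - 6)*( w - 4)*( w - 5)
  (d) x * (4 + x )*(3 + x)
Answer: b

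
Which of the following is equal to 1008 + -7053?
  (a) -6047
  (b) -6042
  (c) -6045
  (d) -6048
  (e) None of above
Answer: c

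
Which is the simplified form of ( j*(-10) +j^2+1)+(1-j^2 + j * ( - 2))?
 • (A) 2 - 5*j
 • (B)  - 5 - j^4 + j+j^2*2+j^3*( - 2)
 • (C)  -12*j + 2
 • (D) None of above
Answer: C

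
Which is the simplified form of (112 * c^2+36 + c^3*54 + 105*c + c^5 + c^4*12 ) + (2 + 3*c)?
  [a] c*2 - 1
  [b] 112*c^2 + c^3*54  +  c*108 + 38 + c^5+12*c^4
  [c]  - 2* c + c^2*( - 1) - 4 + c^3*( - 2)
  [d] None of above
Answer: b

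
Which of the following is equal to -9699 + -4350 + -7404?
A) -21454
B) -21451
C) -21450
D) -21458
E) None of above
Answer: E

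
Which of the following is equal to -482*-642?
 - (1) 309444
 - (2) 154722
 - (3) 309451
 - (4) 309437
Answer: 1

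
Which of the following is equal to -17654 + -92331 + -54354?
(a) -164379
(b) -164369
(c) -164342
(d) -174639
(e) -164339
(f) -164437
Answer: e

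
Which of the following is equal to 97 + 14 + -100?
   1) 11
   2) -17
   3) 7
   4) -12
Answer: 1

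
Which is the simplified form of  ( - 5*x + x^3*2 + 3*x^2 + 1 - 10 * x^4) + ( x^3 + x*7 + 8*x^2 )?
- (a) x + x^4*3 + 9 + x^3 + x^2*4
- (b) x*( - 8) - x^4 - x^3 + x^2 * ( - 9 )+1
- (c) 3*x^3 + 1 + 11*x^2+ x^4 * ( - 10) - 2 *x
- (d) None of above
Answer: d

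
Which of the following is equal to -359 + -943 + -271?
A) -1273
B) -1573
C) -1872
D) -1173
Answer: B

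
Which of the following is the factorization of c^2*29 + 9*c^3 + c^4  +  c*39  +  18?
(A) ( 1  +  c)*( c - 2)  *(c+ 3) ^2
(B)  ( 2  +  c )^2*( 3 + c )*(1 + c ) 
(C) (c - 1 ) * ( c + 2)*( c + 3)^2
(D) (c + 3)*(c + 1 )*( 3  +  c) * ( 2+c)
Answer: D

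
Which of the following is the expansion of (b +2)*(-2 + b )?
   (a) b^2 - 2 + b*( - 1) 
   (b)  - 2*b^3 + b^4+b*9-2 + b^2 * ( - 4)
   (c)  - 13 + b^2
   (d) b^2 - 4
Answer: d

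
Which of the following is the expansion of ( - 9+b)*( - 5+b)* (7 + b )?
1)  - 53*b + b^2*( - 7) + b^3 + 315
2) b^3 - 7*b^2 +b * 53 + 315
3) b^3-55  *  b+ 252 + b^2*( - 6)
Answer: 1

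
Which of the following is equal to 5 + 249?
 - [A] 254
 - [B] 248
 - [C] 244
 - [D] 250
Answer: A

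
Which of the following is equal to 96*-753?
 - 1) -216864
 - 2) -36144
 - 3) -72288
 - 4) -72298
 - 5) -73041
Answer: 3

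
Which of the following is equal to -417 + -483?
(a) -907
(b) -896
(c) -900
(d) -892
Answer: c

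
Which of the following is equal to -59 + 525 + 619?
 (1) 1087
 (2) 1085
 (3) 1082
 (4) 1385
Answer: 2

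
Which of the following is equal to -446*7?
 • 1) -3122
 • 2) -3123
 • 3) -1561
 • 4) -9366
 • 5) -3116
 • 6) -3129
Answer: 1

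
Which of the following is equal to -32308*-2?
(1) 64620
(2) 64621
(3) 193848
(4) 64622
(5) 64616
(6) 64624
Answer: 5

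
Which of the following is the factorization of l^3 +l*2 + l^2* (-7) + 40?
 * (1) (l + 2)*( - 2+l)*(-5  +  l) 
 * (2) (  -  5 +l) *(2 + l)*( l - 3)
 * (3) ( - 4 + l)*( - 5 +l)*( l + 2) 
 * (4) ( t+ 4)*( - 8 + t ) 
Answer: 3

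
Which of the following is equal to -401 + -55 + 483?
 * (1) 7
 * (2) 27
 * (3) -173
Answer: 2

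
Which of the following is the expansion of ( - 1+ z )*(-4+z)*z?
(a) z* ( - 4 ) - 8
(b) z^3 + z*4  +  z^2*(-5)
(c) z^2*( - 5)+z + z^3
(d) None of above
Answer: b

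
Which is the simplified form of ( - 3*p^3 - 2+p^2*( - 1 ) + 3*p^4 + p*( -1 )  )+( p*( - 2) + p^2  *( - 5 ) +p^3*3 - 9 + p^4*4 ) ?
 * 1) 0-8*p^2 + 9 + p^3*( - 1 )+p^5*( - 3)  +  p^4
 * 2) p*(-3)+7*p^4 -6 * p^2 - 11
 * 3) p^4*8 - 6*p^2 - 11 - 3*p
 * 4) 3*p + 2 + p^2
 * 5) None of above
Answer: 2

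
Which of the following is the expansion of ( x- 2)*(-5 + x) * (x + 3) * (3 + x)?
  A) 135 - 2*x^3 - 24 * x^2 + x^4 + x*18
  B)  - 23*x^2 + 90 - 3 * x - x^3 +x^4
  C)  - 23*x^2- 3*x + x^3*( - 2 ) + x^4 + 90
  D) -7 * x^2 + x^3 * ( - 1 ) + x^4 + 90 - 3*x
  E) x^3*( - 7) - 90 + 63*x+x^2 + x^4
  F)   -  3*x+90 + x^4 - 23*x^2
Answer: B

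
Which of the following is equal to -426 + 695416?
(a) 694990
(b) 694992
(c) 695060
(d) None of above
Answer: a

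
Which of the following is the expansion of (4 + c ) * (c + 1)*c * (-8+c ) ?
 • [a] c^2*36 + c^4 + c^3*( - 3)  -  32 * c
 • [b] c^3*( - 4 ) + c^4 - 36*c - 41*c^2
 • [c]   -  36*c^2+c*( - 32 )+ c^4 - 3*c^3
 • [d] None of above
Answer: c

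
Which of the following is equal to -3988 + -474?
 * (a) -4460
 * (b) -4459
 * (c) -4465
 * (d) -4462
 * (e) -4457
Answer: d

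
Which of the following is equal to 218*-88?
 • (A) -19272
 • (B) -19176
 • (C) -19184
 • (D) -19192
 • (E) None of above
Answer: C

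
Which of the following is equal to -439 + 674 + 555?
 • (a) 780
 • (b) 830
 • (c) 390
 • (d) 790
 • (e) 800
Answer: d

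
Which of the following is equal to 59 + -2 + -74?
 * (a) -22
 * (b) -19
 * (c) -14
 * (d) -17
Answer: d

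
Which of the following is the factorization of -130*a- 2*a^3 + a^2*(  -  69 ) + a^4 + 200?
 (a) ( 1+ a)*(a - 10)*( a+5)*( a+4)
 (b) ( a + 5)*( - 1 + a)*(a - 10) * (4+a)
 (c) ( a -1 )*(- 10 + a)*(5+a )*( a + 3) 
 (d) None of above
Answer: b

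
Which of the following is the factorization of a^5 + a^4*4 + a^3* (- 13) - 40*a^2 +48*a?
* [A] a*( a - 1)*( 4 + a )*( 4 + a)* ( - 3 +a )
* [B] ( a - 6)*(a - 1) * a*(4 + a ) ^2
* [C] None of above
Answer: A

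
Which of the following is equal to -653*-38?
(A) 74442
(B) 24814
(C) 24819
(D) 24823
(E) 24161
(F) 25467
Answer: B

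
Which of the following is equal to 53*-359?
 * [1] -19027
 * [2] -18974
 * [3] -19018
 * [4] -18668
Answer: 1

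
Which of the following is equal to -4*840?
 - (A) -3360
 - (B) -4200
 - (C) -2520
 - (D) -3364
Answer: A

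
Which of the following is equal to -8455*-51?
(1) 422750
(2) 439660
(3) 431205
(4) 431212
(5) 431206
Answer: 3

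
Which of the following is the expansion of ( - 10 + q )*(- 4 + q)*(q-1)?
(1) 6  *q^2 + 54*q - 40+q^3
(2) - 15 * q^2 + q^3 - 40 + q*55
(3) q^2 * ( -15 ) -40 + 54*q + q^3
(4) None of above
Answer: 3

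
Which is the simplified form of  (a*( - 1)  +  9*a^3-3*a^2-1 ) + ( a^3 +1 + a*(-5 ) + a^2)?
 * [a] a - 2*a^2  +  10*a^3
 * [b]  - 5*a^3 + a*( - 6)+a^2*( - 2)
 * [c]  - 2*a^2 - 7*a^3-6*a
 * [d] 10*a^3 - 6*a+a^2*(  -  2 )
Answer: d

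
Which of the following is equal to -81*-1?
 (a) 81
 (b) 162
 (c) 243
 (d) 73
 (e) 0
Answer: a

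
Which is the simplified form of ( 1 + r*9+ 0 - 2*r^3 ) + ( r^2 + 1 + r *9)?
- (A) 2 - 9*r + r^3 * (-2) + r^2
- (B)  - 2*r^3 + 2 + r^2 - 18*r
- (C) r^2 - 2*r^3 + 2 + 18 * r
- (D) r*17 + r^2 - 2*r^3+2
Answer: C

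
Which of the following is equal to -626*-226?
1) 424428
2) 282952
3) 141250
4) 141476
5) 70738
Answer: 4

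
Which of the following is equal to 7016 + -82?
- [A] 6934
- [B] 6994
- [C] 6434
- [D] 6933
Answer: A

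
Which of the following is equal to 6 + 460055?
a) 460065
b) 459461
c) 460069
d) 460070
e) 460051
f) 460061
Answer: f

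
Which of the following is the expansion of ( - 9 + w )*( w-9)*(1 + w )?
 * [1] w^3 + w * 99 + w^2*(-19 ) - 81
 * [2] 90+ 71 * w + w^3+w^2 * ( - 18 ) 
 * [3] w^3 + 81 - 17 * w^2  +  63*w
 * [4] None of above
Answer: 3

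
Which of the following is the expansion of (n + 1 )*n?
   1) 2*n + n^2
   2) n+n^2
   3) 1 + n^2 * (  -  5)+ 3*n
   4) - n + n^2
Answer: 2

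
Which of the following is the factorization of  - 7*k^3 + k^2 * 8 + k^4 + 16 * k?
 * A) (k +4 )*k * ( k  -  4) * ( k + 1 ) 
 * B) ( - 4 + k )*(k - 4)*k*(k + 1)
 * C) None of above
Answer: B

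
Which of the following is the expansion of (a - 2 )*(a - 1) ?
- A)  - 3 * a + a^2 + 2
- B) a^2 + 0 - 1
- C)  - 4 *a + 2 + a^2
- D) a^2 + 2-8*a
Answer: A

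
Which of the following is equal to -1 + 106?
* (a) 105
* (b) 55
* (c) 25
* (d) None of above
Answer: a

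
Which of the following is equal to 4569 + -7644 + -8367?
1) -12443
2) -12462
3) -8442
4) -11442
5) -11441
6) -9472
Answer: 4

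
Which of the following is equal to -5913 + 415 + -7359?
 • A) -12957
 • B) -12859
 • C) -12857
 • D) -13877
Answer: C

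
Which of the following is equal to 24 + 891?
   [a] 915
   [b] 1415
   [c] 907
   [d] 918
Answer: a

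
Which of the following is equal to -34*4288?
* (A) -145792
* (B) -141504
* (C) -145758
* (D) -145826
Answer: A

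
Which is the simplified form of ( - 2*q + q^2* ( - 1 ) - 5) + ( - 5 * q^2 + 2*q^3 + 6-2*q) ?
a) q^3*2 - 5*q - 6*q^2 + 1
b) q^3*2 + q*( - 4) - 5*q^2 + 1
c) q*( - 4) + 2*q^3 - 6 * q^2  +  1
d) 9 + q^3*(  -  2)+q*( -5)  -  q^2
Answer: c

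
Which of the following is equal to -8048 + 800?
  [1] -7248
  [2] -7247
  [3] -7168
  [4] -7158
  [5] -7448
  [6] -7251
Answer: 1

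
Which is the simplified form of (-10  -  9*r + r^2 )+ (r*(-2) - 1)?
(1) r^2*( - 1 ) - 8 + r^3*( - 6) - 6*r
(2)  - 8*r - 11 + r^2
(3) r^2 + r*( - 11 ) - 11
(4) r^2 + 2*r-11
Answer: 3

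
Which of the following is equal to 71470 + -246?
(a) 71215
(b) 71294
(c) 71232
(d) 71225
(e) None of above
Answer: e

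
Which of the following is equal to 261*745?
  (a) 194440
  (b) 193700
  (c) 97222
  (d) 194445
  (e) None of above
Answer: d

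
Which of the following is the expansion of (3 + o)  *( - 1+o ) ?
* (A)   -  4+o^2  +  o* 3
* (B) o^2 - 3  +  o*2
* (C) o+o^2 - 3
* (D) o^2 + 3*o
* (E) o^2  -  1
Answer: B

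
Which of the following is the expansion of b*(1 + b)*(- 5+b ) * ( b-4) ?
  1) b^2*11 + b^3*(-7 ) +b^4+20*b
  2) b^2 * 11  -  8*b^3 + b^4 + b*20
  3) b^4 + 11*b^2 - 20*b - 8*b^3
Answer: 2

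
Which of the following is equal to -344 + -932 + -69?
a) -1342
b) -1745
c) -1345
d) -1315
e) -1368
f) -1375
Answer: c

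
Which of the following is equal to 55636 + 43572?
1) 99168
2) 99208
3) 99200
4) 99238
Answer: 2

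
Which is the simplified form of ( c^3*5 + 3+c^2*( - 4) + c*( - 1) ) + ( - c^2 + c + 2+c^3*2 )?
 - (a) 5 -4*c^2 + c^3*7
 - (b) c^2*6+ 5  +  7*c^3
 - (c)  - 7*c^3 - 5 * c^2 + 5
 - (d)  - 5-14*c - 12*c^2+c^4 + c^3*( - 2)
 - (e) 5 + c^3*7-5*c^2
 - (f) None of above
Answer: e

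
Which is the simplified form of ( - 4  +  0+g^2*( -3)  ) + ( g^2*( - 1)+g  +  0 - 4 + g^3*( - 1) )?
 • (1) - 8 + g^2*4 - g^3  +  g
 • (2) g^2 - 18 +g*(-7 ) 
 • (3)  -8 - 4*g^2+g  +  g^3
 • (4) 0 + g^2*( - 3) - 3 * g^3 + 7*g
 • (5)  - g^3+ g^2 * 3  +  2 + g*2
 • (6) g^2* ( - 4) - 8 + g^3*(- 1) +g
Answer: 6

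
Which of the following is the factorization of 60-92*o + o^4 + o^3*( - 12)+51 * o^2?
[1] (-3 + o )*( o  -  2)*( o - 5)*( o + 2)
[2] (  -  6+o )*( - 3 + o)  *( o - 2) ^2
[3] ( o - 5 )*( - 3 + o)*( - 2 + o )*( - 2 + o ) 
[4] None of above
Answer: 3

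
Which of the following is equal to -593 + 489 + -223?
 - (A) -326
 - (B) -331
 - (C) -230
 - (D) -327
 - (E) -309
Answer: D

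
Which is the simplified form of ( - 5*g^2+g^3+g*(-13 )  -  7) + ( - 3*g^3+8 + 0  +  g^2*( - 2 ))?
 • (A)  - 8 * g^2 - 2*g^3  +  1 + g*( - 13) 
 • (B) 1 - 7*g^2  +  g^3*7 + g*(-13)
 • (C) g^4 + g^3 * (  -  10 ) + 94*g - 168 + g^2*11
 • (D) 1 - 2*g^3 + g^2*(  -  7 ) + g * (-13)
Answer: D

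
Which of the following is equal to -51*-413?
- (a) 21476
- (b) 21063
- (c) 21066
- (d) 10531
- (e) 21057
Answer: b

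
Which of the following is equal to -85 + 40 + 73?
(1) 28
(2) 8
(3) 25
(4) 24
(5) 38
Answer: 1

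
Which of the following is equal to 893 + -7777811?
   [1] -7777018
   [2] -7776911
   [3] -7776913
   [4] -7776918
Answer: 4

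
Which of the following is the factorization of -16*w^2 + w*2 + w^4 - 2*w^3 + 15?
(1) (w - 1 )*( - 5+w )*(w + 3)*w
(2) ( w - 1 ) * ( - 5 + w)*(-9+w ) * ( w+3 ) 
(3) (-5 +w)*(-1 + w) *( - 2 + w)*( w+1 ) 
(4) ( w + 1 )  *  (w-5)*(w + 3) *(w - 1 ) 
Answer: 4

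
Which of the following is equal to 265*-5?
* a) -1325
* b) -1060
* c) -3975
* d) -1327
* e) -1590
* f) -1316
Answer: a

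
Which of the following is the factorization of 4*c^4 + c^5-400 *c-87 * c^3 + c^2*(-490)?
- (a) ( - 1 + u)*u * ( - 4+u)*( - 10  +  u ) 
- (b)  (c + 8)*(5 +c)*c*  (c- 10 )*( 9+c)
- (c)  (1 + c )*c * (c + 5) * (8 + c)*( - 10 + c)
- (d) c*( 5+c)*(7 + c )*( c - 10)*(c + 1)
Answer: c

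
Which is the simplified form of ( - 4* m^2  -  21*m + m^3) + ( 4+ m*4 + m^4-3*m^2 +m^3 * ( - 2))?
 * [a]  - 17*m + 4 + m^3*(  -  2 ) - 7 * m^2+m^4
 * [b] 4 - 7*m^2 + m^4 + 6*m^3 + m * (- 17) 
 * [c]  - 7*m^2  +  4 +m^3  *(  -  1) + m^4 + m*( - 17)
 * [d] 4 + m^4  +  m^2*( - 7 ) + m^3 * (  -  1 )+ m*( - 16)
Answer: c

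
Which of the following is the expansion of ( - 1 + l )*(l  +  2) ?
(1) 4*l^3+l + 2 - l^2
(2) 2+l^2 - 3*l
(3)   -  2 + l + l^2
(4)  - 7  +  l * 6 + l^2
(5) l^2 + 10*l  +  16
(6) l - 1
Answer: 3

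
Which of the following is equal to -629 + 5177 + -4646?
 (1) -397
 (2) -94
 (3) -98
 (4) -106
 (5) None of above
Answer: 3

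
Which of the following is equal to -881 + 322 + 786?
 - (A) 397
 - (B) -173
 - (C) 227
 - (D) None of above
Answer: C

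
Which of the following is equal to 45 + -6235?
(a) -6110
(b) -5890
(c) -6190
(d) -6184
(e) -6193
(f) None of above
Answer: c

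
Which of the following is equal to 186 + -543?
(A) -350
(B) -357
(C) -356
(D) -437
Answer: B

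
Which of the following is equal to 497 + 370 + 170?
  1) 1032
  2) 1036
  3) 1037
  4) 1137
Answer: 3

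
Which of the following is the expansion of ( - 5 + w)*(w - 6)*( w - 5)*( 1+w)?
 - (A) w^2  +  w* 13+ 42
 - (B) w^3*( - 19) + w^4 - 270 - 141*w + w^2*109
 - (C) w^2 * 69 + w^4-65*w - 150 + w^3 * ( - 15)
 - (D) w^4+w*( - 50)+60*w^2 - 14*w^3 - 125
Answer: C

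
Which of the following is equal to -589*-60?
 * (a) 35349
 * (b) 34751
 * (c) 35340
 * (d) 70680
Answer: c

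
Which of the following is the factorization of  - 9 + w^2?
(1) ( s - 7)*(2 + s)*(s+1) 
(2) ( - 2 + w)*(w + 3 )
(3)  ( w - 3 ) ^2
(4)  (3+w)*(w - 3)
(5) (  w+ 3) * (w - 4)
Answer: 4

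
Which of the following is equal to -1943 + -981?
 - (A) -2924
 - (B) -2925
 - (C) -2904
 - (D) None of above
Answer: A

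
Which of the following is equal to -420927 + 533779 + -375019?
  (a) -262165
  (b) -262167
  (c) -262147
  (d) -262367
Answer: b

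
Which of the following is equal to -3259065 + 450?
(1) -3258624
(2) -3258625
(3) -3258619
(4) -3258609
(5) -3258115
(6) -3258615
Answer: 6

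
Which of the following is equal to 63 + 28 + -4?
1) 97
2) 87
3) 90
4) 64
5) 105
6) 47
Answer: 2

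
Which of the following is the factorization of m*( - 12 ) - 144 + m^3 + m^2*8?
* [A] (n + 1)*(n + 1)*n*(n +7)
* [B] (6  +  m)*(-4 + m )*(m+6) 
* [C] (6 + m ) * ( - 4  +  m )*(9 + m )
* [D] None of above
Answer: B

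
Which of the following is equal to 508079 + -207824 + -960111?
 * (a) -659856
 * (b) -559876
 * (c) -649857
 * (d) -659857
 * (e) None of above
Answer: a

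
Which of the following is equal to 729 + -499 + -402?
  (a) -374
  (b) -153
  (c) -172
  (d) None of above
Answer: c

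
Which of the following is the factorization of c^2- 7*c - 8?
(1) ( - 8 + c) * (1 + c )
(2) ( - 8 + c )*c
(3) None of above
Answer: 1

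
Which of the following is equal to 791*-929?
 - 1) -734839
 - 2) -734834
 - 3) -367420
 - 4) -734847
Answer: 1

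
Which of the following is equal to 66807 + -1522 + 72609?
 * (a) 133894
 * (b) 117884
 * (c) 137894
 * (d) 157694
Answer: c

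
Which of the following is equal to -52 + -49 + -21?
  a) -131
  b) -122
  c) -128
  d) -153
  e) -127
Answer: b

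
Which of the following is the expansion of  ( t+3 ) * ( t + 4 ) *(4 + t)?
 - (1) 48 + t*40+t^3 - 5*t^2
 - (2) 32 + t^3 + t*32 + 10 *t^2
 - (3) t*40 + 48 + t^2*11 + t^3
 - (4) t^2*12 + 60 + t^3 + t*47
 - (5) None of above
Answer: 3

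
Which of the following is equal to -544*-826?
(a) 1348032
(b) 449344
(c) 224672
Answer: b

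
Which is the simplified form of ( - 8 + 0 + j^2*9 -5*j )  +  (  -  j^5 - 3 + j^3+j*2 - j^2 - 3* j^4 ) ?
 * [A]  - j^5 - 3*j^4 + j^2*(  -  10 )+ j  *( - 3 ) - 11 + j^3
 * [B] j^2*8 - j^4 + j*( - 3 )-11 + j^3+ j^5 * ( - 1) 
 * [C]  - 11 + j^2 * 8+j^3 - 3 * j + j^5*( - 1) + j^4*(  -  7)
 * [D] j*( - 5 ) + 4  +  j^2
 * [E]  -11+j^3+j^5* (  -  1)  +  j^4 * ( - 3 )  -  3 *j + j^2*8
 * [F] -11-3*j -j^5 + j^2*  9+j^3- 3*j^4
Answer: E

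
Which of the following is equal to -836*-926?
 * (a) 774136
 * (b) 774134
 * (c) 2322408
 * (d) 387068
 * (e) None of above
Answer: a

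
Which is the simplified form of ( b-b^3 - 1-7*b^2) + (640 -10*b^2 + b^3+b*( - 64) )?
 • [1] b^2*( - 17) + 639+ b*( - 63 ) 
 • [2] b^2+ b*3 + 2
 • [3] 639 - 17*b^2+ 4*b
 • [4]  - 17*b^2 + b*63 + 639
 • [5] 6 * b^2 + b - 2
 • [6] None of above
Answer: 1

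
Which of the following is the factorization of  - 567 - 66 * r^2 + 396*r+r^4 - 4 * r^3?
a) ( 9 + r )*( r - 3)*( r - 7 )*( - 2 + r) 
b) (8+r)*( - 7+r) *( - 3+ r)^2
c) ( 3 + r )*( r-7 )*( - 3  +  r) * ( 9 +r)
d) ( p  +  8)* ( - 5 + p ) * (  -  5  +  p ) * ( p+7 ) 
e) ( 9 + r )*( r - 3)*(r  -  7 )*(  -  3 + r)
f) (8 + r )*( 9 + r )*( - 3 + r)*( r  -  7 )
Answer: e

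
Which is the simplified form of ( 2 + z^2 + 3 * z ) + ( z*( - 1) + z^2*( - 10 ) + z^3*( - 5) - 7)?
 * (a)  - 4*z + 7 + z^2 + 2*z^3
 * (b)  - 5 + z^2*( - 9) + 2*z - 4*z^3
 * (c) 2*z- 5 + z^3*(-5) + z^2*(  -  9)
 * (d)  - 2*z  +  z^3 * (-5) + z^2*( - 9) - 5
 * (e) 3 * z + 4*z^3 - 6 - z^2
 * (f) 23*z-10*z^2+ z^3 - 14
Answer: c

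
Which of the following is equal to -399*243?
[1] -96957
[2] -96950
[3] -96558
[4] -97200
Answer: 1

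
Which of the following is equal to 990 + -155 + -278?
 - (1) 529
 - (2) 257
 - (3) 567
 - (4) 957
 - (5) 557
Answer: 5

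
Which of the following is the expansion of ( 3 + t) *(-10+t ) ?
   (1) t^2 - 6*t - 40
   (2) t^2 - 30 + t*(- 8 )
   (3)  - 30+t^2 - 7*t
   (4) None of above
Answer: 3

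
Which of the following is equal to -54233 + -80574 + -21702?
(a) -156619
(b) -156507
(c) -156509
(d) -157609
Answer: c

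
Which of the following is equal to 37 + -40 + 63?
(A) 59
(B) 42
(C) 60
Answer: C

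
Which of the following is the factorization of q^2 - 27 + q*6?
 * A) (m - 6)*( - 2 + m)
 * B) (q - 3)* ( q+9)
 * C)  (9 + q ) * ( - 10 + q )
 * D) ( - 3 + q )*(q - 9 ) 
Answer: B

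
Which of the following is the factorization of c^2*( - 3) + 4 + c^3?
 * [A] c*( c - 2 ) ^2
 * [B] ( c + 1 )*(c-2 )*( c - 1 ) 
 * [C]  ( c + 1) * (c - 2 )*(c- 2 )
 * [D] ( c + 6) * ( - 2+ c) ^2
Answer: C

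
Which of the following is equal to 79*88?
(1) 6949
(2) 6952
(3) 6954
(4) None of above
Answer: 2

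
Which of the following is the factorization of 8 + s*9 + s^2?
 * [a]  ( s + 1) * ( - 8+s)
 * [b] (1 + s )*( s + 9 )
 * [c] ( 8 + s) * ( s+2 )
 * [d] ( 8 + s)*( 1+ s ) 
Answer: d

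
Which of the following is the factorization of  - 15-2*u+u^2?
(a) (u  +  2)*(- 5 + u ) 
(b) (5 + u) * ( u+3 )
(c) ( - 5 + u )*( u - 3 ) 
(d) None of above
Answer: d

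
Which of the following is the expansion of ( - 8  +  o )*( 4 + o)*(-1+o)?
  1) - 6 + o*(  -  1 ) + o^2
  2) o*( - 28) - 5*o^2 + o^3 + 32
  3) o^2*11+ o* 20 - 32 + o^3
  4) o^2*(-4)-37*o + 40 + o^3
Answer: 2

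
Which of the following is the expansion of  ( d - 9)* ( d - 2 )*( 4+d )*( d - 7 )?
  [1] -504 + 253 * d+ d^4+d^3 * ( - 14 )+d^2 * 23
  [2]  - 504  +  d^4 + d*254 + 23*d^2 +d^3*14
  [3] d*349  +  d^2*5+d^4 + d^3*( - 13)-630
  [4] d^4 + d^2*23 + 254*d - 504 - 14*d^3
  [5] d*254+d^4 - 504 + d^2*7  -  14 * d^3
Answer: 4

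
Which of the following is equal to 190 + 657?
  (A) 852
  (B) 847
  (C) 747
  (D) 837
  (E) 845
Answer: B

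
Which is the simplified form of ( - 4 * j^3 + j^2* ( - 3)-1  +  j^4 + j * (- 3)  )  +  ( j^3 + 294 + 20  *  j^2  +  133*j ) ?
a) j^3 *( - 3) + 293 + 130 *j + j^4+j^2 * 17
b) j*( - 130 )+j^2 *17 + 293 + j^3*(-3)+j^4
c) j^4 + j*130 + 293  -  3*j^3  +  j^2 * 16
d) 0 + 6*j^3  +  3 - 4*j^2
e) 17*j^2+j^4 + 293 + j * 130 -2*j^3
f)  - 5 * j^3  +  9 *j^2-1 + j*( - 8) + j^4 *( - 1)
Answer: a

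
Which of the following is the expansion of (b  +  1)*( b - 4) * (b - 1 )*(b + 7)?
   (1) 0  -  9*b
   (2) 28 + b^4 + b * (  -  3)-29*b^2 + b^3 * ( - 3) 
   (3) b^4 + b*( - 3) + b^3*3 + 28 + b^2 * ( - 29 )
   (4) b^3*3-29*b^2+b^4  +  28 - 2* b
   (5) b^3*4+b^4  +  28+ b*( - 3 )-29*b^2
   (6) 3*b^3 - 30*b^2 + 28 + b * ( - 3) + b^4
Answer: 3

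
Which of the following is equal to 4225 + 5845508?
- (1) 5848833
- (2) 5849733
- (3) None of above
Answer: 2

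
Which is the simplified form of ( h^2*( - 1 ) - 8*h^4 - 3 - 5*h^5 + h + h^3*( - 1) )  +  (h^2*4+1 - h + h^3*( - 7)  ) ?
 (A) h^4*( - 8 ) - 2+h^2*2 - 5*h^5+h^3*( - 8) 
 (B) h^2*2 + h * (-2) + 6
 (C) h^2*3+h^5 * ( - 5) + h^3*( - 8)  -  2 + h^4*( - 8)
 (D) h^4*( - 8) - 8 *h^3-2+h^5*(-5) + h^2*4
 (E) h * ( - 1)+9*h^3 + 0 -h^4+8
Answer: C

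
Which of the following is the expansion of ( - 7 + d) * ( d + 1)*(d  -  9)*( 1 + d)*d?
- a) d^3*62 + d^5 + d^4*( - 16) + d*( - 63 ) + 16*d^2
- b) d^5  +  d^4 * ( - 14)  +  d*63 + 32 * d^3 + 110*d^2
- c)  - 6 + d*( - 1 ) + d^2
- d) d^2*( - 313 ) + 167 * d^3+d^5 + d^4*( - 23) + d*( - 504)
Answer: b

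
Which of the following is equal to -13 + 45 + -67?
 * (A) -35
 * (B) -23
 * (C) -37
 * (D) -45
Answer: A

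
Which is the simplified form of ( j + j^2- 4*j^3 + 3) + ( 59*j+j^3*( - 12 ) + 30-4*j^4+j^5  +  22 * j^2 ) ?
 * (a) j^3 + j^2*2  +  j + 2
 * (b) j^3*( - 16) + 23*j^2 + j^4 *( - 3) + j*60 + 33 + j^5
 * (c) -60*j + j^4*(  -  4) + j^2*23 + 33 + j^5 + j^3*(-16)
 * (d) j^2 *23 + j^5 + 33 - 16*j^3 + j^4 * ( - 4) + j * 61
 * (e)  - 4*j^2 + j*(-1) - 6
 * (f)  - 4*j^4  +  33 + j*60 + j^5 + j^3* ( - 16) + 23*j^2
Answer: f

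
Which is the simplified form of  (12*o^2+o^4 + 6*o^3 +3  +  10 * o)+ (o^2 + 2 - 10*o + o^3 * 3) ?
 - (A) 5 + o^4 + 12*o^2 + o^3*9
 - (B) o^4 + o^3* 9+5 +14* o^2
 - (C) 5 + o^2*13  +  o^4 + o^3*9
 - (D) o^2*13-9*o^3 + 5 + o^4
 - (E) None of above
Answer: C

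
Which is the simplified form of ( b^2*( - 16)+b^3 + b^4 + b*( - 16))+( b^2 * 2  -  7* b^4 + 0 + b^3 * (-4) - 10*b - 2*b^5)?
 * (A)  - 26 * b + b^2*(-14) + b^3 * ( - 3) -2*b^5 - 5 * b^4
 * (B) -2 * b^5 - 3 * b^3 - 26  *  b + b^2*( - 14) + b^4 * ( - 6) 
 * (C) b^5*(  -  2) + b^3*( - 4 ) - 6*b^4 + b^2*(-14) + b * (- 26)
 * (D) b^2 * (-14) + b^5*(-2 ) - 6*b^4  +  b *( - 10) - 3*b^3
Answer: B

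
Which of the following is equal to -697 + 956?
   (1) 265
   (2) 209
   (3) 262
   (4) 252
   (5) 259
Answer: 5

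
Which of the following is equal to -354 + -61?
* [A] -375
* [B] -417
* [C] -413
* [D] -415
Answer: D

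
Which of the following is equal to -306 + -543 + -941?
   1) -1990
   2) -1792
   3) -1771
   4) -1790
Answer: 4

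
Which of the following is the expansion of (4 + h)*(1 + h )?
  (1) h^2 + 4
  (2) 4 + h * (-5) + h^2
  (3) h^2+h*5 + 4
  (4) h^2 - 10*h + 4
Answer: 3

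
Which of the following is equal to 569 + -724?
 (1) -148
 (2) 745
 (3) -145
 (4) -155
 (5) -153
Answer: 4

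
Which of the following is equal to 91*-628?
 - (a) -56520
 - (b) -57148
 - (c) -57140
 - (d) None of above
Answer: b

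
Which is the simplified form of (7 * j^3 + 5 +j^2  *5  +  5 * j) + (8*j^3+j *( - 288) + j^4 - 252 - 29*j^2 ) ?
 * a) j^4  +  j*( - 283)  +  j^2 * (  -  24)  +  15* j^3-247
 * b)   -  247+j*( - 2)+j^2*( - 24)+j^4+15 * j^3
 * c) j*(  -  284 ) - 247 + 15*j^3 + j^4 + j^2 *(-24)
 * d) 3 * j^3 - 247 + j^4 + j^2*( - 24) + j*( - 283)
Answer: a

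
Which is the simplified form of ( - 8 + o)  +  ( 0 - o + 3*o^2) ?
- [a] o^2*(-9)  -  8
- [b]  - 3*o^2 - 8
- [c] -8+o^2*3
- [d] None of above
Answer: c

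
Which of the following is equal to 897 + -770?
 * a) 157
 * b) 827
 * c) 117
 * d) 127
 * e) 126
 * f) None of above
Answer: d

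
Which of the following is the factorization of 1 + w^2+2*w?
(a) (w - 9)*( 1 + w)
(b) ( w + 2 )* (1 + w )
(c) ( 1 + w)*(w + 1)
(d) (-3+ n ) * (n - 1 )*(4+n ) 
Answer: c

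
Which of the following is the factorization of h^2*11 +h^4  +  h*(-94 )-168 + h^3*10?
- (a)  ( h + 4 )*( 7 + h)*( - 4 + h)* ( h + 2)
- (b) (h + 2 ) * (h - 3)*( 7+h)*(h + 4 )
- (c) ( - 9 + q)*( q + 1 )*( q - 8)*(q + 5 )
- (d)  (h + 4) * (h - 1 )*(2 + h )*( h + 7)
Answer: b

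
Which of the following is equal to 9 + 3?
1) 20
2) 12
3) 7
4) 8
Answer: 2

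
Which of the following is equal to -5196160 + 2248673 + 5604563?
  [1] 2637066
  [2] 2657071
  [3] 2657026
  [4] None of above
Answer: 4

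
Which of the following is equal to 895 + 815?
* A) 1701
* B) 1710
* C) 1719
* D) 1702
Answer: B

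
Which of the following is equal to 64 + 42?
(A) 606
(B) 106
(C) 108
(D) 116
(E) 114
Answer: B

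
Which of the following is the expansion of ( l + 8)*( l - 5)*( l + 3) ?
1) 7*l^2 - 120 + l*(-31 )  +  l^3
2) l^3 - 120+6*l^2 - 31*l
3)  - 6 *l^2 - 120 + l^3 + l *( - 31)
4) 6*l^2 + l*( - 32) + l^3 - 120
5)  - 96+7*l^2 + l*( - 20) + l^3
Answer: 2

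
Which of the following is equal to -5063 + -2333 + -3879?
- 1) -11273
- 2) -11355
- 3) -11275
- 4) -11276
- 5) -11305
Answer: 3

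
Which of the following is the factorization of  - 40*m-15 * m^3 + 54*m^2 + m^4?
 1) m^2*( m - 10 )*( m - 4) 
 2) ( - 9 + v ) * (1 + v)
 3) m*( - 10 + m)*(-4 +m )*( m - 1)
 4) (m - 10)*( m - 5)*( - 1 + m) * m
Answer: 3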